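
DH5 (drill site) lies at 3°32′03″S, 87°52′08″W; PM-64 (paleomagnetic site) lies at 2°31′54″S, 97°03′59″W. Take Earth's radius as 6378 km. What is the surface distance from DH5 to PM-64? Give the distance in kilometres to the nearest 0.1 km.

DH5: φ = -3.53417°, λ = -87.86889°
PM-64: φ = -2.53167°, λ = -97.06639°
Δφ = 1.0025°,  Δλ = -9.1975°
a = sin²(Δφ/2) + cos φ₁ cos φ₂ sin²(Δλ/2) = 0.006486
c = 2·arcsin(√a) = 0.161251 rad = 9.2390°
d = R·c = 6378 × 0.161251 = 1028.5 km

1028.5 km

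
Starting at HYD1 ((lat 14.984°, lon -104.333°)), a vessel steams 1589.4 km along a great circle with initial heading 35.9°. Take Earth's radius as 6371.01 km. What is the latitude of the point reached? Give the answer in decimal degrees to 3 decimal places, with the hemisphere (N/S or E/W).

26.343°N

δ = d/R = 1589.4/6371.01 = 0.249474 rad
φ₂ = arcsin(sin φ₁ cos δ + cos φ₁ sin δ cos θ)
   = arcsin(0.25855·0.96904 + 0.96600·0.24689·0.81004) = 26.34272°
λ₂ = λ₁ + atan2(sin θ sin δ cos φ₁, cos δ − sin φ₁ sin φ₂) = -95.03626°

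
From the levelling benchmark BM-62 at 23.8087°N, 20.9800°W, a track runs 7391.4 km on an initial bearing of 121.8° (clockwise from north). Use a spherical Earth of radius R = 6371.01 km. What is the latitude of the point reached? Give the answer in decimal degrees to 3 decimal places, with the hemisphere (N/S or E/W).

δ = d/R = 7391.4/6371.01 = 1.160161 rad
φ₂ = arcsin(sin φ₁ cos δ + cos φ₁ sin δ cos θ)
   = arcsin(0.40368·0.39919 + 0.91490·0.91687·-0.52696) = -16.31301°
λ₂ = λ₁ + atan2(sin θ sin δ cos φ₁, cos δ − sin φ₁ sin φ₂) = 33.30453°

16.313°S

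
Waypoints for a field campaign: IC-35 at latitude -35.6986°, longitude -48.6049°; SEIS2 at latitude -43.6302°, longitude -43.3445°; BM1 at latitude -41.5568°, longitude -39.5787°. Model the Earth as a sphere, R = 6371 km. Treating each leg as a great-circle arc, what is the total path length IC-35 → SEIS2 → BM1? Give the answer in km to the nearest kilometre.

1375 km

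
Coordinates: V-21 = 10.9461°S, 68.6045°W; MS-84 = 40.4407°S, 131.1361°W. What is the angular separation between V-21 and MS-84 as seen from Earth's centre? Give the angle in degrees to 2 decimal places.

Δφ = -29.4946°,  Δλ = -62.5316°
a = sin²(Δφ/2) + cos φ₁ cos φ₂ sin²(Δλ/2) = 0.266081
c = 2·arcsin(√a) = 1.083953 rad = 62.1059°

62.11°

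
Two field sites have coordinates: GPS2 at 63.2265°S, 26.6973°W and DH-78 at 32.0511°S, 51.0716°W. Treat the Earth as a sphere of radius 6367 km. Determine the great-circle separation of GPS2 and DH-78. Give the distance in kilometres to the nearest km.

3863 km

Δφ = 31.1754°,  Δλ = -24.3743°
a = sin²(Δφ/2) + cos φ₁ cos φ₂ sin²(Δλ/2) = 0.089222
c = 2·arcsin(√a) = 0.606661 rad = 34.7591°
d = R·c = 6367 × 0.606661 = 3862.6 km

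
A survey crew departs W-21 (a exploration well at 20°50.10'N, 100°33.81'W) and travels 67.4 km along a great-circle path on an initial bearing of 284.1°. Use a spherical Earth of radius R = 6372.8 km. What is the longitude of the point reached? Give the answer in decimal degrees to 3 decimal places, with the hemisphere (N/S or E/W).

W-21: φ = +20.83500°, λ = -100.56350°
δ = d/R = 67.4/6372.8 = 0.010576 rad
φ₂ = arcsin(sin φ₁ cos δ + cos φ₁ sin δ cos θ)
   = arcsin(0.35568·0.99994 + 0.93461·0.01058·0.24362) = 20.98147°
λ₂ = λ₁ + atan2(sin θ sin δ cos φ₁, cos δ − sin φ₁ sin φ₂) = -101.19295°

101.193°W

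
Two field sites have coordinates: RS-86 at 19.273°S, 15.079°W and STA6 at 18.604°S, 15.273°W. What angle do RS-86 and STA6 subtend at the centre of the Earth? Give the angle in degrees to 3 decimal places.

0.694°

Δφ = 0.6690°,  Δλ = -0.1940°
a = sin²(Δφ/2) + cos φ₁ cos φ₂ sin²(Δλ/2) = 0.000037
c = 2·arcsin(√a) = 0.012108 rad = 0.6937°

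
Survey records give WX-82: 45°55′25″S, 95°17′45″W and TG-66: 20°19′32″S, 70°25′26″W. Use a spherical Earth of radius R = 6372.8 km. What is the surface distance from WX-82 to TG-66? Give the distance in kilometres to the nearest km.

WX-82: φ = -45.92361°, λ = -95.29583°
TG-66: φ = -20.32556°, λ = -70.42389°
Δφ = 25.5981°,  Δλ = 24.8719°
a = sin²(Δφ/2) + cos φ₁ cos φ₂ sin²(Δλ/2) = 0.079327
c = 2·arcsin(√a) = 0.571027 rad = 32.7175°
d = R·c = 6372.8 × 0.571027 = 3639.0 km

3639 km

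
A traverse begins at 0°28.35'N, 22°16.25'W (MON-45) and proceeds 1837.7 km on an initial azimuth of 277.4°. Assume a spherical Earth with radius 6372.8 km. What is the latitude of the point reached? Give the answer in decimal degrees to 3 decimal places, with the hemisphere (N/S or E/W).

2.552°N

MON-45: φ = +0.47250°, λ = -22.27083°
δ = d/R = 1837.7/6372.8 = 0.288366 rad
φ₂ = arcsin(sin φ₁ cos δ + cos φ₁ sin δ cos θ)
   = arcsin(0.00825·0.95871 + 0.99997·0.28439·0.12880) = 2.55237°
λ₂ = λ₁ + atan2(sin θ sin δ cos φ₁, cos δ − sin φ₁ sin φ₂) = -38.66822°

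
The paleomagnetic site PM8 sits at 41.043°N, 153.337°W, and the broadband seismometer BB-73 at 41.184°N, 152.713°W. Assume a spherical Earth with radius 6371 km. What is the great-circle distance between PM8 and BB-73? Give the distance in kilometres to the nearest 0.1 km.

54.6 km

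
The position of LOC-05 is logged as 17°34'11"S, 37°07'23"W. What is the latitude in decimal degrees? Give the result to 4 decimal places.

17° + 34′/60 + 11″/3600 = 17 + 0.56667 + 0.00306 = 17.5697°

17.5697°S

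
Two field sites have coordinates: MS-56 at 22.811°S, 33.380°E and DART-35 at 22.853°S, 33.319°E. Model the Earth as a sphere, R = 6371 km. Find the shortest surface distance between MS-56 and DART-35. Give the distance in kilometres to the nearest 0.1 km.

Δφ = -0.0420°,  Δλ = -0.0610°
a = sin²(Δφ/2) + cos φ₁ cos φ₂ sin²(Δλ/2) = 0.000000
c = 2·arcsin(√a) = 0.001225 rad = 0.0702°
d = R·c = 6371 × 0.001225 = 7.8 km

7.8 km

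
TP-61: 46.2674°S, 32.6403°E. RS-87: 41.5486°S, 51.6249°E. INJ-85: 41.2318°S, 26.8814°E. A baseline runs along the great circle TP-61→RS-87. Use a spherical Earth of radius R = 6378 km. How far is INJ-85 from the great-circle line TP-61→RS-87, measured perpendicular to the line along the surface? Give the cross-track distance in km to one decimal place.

633.1 km

δ₁₃ = central angle TP-61→INJ-85 = 0.113935 rad  (haversine)
θ₁₃ = bearing TP-61→INJ-85 = 318.412°,  θ₁₂ = bearing TP-61→RS-87 = 77.752°
dₓₜ = R·arcsin(sin δ₁₃ · sin(θ₁₃ − θ₁₂)) = 6378·arcsin(0.11369·sin(240.660°)) = -633.133 km
|dₓₜ| = 633.133 km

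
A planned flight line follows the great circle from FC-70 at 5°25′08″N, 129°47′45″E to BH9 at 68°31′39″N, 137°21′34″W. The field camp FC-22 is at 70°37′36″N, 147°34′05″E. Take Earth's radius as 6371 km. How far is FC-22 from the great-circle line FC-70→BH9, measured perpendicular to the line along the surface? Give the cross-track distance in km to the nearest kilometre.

FC-70: φ = +5.41889°, λ = +129.79583°
BH9: φ = +68.52750°, λ = -137.35944°
FC-22: φ = +70.62667°, λ = +147.56806°
δ₁₃ = central angle FC-70→FC-22 = 1.155382 rad  (haversine)
θ₁₃ = bearing FC-70→FC-22 = 6.354°,  θ₁₂ = bearing FC-70→BH9 = 21.500°
dₓₜ = R·arcsin(sin δ₁₃ · sin(θ₁₃ − θ₁₂)) = 6371·arcsin(0.91495·sin(-15.146°)) = -1537.940 km
|dₓₜ| = 1537.940 km

1538 km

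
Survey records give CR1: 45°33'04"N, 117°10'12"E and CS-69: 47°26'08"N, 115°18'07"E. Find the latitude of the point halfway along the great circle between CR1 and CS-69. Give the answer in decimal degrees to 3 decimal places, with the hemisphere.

CR1: φ = +45.55111°, λ = +117.17000°
CS-69: φ = +47.43556°, λ = +115.30194°
Bx = cos φ₂ cos Δλ = 0.676060,  By = cos φ₂ sin Δλ = -0.022050
φₘ = atan2(sin φ₁ + sin φ₂, √((cos φ₁ + Bx)² + By²)) = 46.49713°
λₘ = λ₁ + atan2(By, cos φ₁ + Bx) = 116.25216°

46.497°N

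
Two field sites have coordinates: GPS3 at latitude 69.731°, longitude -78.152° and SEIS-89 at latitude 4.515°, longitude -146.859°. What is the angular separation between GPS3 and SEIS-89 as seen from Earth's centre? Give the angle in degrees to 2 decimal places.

Δφ = -65.2160°,  Δλ = -68.7070°
a = sin²(Δφ/2) + cos φ₁ cos φ₂ sin²(Δλ/2) = 0.400372
c = 2·arcsin(√a) = 1.370198 rad = 78.5065°

78.51°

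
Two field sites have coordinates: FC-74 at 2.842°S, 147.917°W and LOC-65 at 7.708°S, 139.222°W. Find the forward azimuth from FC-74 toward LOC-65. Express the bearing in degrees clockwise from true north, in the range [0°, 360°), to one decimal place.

Δλ = 8.6950°
y = sin Δλ · cos φ₂ = 0.149809
x = cos φ₁ sin φ₂ − sin φ₁ cos φ₂ cos Δλ = -0.085390
θ = atan2(y, x) = 119.6830° → 119.6830° (mod 360°)

119.7°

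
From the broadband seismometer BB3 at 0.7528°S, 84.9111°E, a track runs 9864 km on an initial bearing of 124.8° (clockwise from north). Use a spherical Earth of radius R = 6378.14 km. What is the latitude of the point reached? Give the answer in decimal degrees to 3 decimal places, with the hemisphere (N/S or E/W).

34.807°S

δ = d/R = 9864/6378.14 = 1.546532 rad
φ₂ = arcsin(sin φ₁ cos δ + cos φ₁ sin δ cos θ)
   = arcsin(-0.01314·0.02426 + 0.99991·0.99971·-0.57071) = -34.80708°
λ₂ = λ₁ + atan2(sin θ sin δ cos φ₁, cos δ − sin φ₁ sin φ₂) = 173.74125°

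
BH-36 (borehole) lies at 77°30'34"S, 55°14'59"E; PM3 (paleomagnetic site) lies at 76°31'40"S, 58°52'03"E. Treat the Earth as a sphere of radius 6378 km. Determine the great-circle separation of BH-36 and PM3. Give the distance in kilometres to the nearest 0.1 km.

BH-36: φ = -77.50944°, λ = +55.24972°
PM3: φ = -76.52778°, λ = +58.86750°
Δφ = 0.9817°,  Δλ = 3.6178°
a = sin²(Δφ/2) + cos φ₁ cos φ₂ sin²(Δλ/2) = 0.000124
c = 2·arcsin(√a) = 0.022235 rad = 1.2740°
d = R·c = 6378 × 0.022235 = 141.8 km

141.8 km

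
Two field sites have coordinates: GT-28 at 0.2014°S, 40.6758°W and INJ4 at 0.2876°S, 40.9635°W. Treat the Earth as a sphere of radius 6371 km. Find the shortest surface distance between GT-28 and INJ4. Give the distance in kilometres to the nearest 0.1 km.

33.4 km

Δφ = -0.0862°,  Δλ = -0.2877°
a = sin²(Δφ/2) + cos φ₁ cos φ₂ sin²(Δλ/2) = 0.000007
c = 2·arcsin(√a) = 0.005242 rad = 0.3003°
d = R·c = 6371 × 0.005242 = 33.4 km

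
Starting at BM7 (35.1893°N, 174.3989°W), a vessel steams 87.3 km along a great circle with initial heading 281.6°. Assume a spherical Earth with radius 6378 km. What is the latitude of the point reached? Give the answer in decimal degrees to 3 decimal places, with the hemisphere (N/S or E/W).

δ = d/R = 87.3/6378 = 0.013688 rad
φ₂ = arcsin(sin φ₁ cos δ + cos φ₁ sin δ cos θ)
   = arcsin(0.57628·0.99991 + 0.81725·0.01369·0.20108) = 35.34335°
λ₂ = λ₁ + atan2(sin θ sin δ cos φ₁, cos δ − sin φ₁ sin φ₂) = -175.34072°

35.343°N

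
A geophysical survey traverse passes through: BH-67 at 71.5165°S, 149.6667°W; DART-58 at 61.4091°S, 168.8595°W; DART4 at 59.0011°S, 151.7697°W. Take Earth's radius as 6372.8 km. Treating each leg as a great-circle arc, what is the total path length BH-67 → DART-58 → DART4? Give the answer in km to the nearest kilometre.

2376 km

BH-67→DART-58: c = 0.219310 rad, d = 1397.62 km
DART-58→DART4: c = 0.153550 rad, d = 978.54 km
Total = 1397.62 + 978.54 = 2376.16 km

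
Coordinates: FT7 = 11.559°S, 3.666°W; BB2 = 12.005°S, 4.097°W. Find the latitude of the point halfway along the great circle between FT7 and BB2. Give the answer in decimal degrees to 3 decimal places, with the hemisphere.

Bx = cos φ₂ cos Δλ = 0.978102,  By = cos φ₂ sin Δλ = -0.007358
φₘ = atan2(sin φ₁ + sin φ₂, √((cos φ₁ + Bx)² + By²)) = -11.78208°
λₘ = λ₁ + atan2(By, cos φ₁ + Bx) = -3.88133°

11.782°S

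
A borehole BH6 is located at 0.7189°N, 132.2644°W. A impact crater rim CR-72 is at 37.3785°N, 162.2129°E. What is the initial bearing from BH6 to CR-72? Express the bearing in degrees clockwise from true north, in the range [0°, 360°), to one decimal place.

Δλ = -65.5227°
y = sin Δλ · cos φ₂ = -0.723224
x = cos φ₁ sin φ₂ − sin φ₁ cos φ₂ cos Δλ = 0.602899
θ = atan2(y, x) = -50.1845° → 309.8155° (mod 360°)

309.8°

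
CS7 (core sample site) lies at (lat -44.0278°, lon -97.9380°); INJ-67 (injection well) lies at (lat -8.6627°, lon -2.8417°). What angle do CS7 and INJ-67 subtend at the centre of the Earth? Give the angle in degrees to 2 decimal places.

Δφ = 35.3651°,  Δλ = 95.0963°
a = sin²(Δφ/2) + cos φ₁ cos φ₂ sin²(Δλ/2) = 0.479230
c = 2·arcsin(√a) = 1.529245 rad = 87.6193°

87.62°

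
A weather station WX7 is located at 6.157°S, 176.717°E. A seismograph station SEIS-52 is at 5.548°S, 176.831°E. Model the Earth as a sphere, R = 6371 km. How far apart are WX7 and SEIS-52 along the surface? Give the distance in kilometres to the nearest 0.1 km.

68.9 km

Δφ = 0.6090°,  Δλ = 0.1140°
a = sin²(Δφ/2) + cos φ₁ cos φ₂ sin²(Δλ/2) = 0.000029
c = 2·arcsin(√a) = 0.010812 rad = 0.6195°
d = R·c = 6371 × 0.010812 = 68.9 km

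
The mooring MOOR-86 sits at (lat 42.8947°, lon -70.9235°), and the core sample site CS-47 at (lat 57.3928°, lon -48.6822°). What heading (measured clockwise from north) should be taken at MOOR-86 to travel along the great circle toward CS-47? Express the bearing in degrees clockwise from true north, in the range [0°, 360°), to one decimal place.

36.3°

Δλ = 22.2413°
y = sin Δλ · cos φ₂ = 0.203969
x = cos φ₁ sin φ₂ − sin φ₁ cos φ₂ cos Δλ = 0.277638
θ = atan2(y, x) = 36.3032° → 36.3032° (mod 360°)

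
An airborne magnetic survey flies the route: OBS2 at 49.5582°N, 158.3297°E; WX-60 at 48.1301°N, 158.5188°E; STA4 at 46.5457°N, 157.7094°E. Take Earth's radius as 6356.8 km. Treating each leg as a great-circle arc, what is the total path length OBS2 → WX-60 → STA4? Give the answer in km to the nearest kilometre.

345 km

OBS2→WX-60: c = 0.025019 rad, d = 159.04 km
WX-60→STA4: c = 0.029263 rad, d = 186.02 km
Total = 159.04 + 186.02 = 345.06 km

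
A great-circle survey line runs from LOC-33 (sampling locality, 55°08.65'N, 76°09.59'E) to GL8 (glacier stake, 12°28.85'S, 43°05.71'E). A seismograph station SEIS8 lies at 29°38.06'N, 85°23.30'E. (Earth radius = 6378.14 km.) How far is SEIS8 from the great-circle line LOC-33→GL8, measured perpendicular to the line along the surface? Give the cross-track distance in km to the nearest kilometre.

LOC-33: φ = +55.14417°, λ = +76.15983°
GL8: φ = -12.48083°, λ = +43.09517°
SEIS8: φ = +29.63433°, λ = +85.38833°
δ₁₃ = central angle LOC-33→SEIS8 = 0.459934 rad  (haversine)
θ₁₃ = bearing LOC-33→SEIS8 = 161.698°,  θ₁₂ = bearing LOC-33→GL8 = 213.825°
dₓₜ = R·arcsin(sin δ₁₃ · sin(θ₁₃ − θ₁₂)) = 6378.14·arcsin(0.44389·sin(-52.128°)) = -2283.351 km
|dₓₜ| = 2283.351 km

2283 km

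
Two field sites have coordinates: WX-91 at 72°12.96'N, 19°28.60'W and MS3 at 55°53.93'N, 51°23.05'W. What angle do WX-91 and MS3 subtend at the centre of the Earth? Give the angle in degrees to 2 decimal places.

20.96°

WX-91: φ = +72.21600°, λ = -19.47667°
MS3: φ = +55.89883°, λ = -51.38417°
Δφ = -16.3172°,  Δλ = -31.9075°
a = sin²(Δφ/2) + cos φ₁ cos φ₂ sin²(Δλ/2) = 0.033076
c = 2·arcsin(√a) = 0.365774 rad = 20.9573°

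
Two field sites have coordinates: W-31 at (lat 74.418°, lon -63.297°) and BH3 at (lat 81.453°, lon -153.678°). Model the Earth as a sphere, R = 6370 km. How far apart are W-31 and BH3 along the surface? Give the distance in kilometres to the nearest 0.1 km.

Δφ = 7.0350°,  Δλ = -90.3810°
a = sin²(Δφ/2) + cos φ₁ cos φ₂ sin²(Δλ/2) = 0.023858
c = 2·arcsin(√a) = 0.310163 rad = 17.7710°
d = R·c = 6370 × 0.310163 = 1975.7 km

1975.7 km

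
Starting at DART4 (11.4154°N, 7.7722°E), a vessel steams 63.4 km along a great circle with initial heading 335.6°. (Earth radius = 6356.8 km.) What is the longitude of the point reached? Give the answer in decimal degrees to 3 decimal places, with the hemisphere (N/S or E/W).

7.531°E

δ = d/R = 63.4/6356.8 = 0.009974 rad
φ₂ = arcsin(sin φ₁ cos δ + cos φ₁ sin δ cos θ)
   = arcsin(0.19792·0.99995 + 0.98022·0.00997·0.91068) = 11.93570°
λ₂ = λ₁ + atan2(sin θ sin δ cos φ₁, cos δ − sin φ₁ sin φ₂) = 7.53092°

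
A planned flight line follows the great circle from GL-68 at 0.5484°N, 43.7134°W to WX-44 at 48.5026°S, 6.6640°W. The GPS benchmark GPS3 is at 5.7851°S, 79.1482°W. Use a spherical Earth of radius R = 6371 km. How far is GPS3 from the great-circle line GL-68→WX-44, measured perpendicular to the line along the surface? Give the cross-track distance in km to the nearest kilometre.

3791 km

δ₁₃ = central angle GL-68→GPS3 = 0.627285 rad  (haversine)
θ₁₃ = bearing GL-68→GPS3 = 259.342°,  θ₁₂ = bearing GL-68→WX-44 = 152.101°
dₓₜ = R·arcsin(sin δ₁₃ · sin(θ₁₃ − θ₁₂)) = 6371·arcsin(0.58695·sin(107.241°)) = 3791.252 km
|dₓₜ| = 3791.252 km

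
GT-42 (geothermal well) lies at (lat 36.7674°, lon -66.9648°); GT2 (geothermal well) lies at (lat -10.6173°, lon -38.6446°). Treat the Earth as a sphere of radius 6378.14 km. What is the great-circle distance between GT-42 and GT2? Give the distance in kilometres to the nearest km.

Δφ = -47.3847°,  Δλ = 28.3202°
a = sin²(Δφ/2) + cos φ₁ cos φ₂ sin²(Δλ/2) = 0.208583
c = 2·arcsin(√a) = 0.948585 rad = 54.3499°
d = R·c = 6378.14 × 0.948585 = 6050.2 km

6050 km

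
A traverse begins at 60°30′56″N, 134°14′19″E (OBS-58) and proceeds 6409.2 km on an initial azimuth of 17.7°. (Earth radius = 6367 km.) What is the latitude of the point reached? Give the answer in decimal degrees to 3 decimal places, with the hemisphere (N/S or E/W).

OBS-58: φ = +60.51556°, λ = +134.23861°
δ = d/R = 6409.2/6367 = 1.006628 rad
φ₂ = arcsin(sin φ₁ cos δ + cos φ₁ sin δ cos θ)
   = arcsin(0.87049·0.53471 + 0.49219·0.84503·0.95266) = 59.50666°
λ₂ = λ₁ + atan2(sin θ sin δ cos φ₁, cos δ − sin φ₁ sin φ₂) = -76.17936°

59.507°N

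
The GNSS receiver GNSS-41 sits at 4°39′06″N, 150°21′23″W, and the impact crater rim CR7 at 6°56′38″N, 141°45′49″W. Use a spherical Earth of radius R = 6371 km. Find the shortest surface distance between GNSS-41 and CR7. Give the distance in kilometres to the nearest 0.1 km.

GNSS-41: φ = +4.65167°, λ = -150.35639°
CR7: φ = +6.94389°, λ = -141.76361°
Δφ = 2.2922°,  Δλ = 8.5928°
a = sin²(Δφ/2) + cos φ₁ cos φ₂ sin²(Δλ/2) = 0.005953
c = 2·arcsin(√a) = 0.154464 rad = 8.8502°
d = R·c = 6371 × 0.154464 = 984.1 km

984.1 km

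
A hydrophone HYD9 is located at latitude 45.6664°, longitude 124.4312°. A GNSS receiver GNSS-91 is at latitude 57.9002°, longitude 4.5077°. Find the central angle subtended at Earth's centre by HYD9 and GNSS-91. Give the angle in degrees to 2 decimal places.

65.12°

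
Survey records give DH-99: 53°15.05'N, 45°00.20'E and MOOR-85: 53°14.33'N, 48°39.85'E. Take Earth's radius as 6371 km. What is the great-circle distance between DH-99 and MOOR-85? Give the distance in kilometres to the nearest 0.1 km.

DH-99: φ = +53.25083°, λ = +45.00333°
MOOR-85: φ = +53.23883°, λ = +48.66417°
Δφ = -0.0120°,  Δλ = 3.6608°
a = sin²(Δφ/2) + cos φ₁ cos φ₂ sin²(Δλ/2) = 0.000365
c = 2·arcsin(√a) = 0.038230 rad = 2.1904°
d = R·c = 6371 × 0.038230 = 243.6 km

243.6 km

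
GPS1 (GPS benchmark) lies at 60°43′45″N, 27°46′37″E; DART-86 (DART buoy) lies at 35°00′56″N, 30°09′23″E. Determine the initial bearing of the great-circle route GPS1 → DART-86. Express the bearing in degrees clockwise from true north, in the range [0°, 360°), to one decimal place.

175.5°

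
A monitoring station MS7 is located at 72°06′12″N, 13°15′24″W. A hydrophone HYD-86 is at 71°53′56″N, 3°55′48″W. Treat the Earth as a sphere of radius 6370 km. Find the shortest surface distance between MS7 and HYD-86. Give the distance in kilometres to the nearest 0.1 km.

320.9 km

MS7: φ = +72.10333°, λ = -13.25667°
HYD-86: φ = +71.89889°, λ = -3.93000°
Δφ = -0.2044°,  Δλ = 9.3267°
a = sin²(Δφ/2) + cos φ₁ cos φ₂ sin²(Δλ/2) = 0.000634
c = 2·arcsin(√a) = 0.050375 rad = 2.8863°
d = R·c = 6370 × 0.050375 = 320.9 km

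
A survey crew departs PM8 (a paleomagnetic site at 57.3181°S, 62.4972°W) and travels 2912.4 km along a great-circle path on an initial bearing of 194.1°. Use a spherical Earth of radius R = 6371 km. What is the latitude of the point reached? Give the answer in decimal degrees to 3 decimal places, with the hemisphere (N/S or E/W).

80.544°S

δ = d/R = 2912.4/6371 = 0.457134 rad
φ₂ = arcsin(sin φ₁ cos δ + cos φ₁ sin δ cos θ)
   = arcsin(-0.84168·0.89732 + 0.53997·0.44138·-0.96987) = -80.54363°
λ₂ = λ₁ + atan2(sin θ sin δ cos φ₁, cos δ − sin φ₁ sin φ₂) = -103.37630°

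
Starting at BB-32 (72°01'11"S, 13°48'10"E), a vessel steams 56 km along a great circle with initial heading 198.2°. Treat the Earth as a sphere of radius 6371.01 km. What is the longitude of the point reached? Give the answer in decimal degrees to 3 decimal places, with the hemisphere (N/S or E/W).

BB-32: φ = -72.01972°, λ = +13.80278°
δ = d/R = 56/6371.01 = 0.008790 rad
φ₂ = arcsin(sin φ₁ cos δ + cos φ₁ sin δ cos θ)
   = arcsin(-0.95116·0.99996 + 0.30869·0.00879·-0.94997) = -72.49746°
λ₂ = λ₁ + atan2(sin θ sin δ cos φ₁, cos δ − sin φ₁ sin φ₂) = 13.27976°

13.280°E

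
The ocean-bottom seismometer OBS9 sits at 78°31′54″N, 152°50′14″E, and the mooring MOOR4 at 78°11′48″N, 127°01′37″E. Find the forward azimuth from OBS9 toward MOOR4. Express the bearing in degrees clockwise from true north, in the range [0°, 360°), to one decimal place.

OBS9: φ = +78.53167°, λ = +152.83722°
MOOR4: φ = +78.19667°, λ = +127.02694°
Δλ = -25.8103°
y = sin Δλ · cos φ₂ = -0.089061
x = cos φ₁ sin φ₂ − sin φ₁ cos φ₂ cos Δλ = 0.014152
θ = atan2(y, x) = -80.9711° → 279.0289° (mod 360°)

279.0°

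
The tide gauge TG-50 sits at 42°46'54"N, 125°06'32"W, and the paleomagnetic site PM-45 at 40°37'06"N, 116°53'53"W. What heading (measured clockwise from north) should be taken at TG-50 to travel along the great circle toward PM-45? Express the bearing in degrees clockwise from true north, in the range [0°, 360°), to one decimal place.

106.7°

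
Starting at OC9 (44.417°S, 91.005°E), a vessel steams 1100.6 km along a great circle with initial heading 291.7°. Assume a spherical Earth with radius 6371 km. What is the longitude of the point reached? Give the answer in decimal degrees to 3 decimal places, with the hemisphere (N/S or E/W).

78.954°E

δ = d/R = 1100.6/6371 = 0.172752 rad
φ₂ = arcsin(sin φ₁ cos δ + cos φ₁ sin δ cos θ)
   = arcsin(-0.69988·0.98512 + 0.71427·0.17189·0.36975) = -40.09534°
λ₂ = λ₁ + atan2(sin θ sin δ cos φ₁, cos δ − sin φ₁ sin φ₂) = 78.95408°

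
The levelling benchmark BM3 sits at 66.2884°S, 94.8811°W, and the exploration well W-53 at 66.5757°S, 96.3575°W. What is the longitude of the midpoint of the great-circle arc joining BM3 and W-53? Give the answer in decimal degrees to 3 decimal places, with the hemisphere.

95.615°W

Bx = cos φ₂ cos Δλ = 0.397405,  By = cos φ₂ sin Δλ = -0.010243
φₘ = atan2(sin φ₁ + sin φ₂, √((cos φ₁ + Bx)² + By²)) = -66.43379°
λₘ = λ₁ + atan2(By, cos φ₁ + Bx) = -95.61506°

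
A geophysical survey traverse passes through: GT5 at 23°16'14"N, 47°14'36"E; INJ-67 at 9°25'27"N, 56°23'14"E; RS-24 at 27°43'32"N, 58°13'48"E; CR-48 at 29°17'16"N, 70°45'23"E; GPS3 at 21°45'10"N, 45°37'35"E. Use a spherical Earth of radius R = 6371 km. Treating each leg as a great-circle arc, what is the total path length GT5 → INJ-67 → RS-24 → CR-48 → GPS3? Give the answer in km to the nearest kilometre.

7752 km

GT5: φ = +23.27056°, λ = +47.24333°
INJ-67: φ = +9.42417°, λ = +56.38722°
RS-24: φ = +27.72556°, λ = +58.23000°
CR-48: φ = +29.28778°, λ = +70.75639°
GPS3: φ = +21.75278°, λ = +45.62639°
GT5→INJ-67: c = 0.285842 rad, d = 1821.10 km
INJ-67→RS-24: c = 0.320855 rad, d = 2044.16 km
RS-24→CR-48: c = 0.193948 rad, d = 1235.64 km
CR-48→GPS3: c = 0.416058 rad, d = 2650.70 km
Total = 1821.10 + 2044.16 + 1235.64 + 2650.70 = 7751.61 km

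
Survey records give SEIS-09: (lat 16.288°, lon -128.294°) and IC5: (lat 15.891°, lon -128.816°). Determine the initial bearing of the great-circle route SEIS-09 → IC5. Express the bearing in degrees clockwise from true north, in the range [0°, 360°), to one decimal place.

231.7°

Δλ = -0.5220°
y = sin Δλ · cos φ₂ = -0.008762
x = cos φ₁ sin φ₂ − sin φ₁ cos φ₂ cos Δλ = -0.006918
θ = atan2(y, x) = -128.2905° → 231.7095° (mod 360°)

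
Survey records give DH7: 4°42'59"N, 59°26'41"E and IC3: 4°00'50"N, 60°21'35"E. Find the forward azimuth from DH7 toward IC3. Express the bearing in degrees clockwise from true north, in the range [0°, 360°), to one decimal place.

127.6°

DH7: φ = +4.71639°, λ = +59.44472°
IC3: φ = +4.01389°, λ = +60.35972°
Δλ = 0.9150°
y = sin Δλ · cos φ₂ = 0.015930
x = cos φ₁ sin φ₂ − sin φ₁ cos φ₂ cos Δλ = -0.012250
θ = atan2(y, x) = 127.5604° → 127.5604° (mod 360°)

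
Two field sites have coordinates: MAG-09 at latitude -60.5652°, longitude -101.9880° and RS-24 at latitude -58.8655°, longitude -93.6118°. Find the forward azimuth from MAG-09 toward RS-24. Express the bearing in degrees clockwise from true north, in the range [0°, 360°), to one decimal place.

Δλ = 8.3762°
y = sin Δλ · cos φ₂ = 0.075320
x = cos φ₁ sin φ₂ − sin φ₁ cos φ₂ cos Δλ = 0.024858
θ = atan2(y, x) = 71.7357° → 71.7357° (mod 360°)

71.7°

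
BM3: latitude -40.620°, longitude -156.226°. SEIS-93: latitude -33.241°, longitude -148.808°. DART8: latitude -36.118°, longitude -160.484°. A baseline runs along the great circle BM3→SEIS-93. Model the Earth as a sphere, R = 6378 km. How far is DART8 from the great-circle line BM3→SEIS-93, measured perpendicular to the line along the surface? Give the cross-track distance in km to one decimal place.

δ₁₃ = central angle BM3→DART8 = 0.097792 rad  (haversine)
θ₁₃ = bearing BM3→DART8 = 322.099°,  θ₁₂ = bearing BM3→SEIS-93 = 41.079°
dₓₜ = R·arcsin(sin δ₁₃ · sin(θ₁₃ − θ₁₂)) = 6378·arcsin(0.09764·sin(281.021°)) = -612.180 km
|dₓₜ| = 612.180 km

612.2 km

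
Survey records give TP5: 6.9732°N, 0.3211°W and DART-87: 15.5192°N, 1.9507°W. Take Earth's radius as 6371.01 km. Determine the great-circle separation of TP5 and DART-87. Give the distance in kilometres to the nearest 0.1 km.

Δφ = 8.5460°,  Δλ = -1.6296°
a = sin²(Δφ/2) + cos φ₁ cos φ₂ sin²(Δλ/2) = 0.005745
c = 2·arcsin(√a) = 0.151737 rad = 8.6939°
d = R·c = 6371.01 × 0.151737 = 966.7 km

966.7 km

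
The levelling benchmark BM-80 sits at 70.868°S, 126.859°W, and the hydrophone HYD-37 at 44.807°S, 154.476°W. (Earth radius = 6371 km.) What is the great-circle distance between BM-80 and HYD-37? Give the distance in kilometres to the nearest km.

Δφ = 26.0610°,  Δλ = -27.6170°
a = sin²(Δφ/2) + cos φ₁ cos φ₂ sin²(Δλ/2) = 0.064083
c = 2·arcsin(√a) = 0.511863 rad = 29.3276°
d = R·c = 6371 × 0.511863 = 3261.1 km

3261 km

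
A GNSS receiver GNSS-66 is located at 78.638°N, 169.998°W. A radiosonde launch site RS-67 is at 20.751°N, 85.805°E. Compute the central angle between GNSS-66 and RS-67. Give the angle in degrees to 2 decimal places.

72.41°

Δφ = -57.8870°,  Δλ = -104.1970°
a = sin²(Δφ/2) + cos φ₁ cos φ₂ sin²(Δλ/2) = 0.348910
c = 2·arcsin(√a) = 1.263817 rad = 72.4114°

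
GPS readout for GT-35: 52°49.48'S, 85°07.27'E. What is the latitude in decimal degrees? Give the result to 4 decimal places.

52° + 49.48′/60 = 52 + 0.82467 = 52.8247°

52.8247°S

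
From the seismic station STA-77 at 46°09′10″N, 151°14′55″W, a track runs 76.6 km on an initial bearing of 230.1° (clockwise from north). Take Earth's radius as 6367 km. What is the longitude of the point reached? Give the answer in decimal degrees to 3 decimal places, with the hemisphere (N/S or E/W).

152.006°W

STA-77: φ = +46.15278°, λ = -151.24861°
δ = d/R = 76.6/6367 = 0.012031 rad
φ₂ = arcsin(sin φ₁ cos δ + cos φ₁ sin δ cos θ)
   = arcsin(0.72119·0.99993 + 0.69274·0.01203·-0.64145) = 45.70810°
λ₂ = λ₁ + atan2(sin θ sin δ cos φ₁, cos δ − sin φ₁ sin φ₂) = -152.00589°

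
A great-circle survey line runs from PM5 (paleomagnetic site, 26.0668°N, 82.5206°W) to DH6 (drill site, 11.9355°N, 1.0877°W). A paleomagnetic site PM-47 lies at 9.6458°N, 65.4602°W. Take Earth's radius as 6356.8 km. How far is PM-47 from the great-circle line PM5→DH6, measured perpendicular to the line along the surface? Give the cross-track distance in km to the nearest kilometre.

1921 km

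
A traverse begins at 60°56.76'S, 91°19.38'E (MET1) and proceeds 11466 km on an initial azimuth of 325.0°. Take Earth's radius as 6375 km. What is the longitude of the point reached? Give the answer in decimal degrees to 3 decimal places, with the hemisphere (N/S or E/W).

47.779°E

MET1: φ = -60.94600°, λ = +91.32300°
δ = d/R = 11466/6375 = 1.798588 rad
φ₂ = arcsin(sin φ₁ cos δ + cos φ₁ sin δ cos θ)
   = arcsin(-0.87416·-0.22583 + 0.48563·0.97417·0.81915) = 35.79882°
λ₂ = λ₁ + atan2(sin θ sin δ cos φ₁, cos δ − sin φ₁ sin φ₂) = 47.77900°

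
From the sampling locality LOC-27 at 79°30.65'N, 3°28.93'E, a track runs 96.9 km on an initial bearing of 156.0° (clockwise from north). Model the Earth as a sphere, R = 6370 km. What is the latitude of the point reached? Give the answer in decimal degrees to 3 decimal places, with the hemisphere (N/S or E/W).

78.709°N

LOC-27: φ = +79.51083°, λ = +3.48217°
δ = d/R = 96.9/6370 = 0.015212 rad
φ₂ = arcsin(sin φ₁ cos δ + cos φ₁ sin δ cos θ)
   = arcsin(0.98329·0.99988 + 0.18205·0.01521·-0.91355) = 78.70910°
λ₂ = λ₁ + atan2(sin θ sin δ cos φ₁, cos δ − sin φ₁ sin φ₂) = 5.29303°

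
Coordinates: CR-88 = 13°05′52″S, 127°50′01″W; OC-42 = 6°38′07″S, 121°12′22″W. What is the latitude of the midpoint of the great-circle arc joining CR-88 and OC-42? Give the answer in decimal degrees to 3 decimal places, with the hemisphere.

CR-88: φ = -13.09778°, λ = -127.83361°
OC-42: φ = -6.63528°, λ = -121.20611°
Bx = cos φ₂ cos Δλ = 0.986664,  By = cos φ₂ sin Δλ = 0.114641
φₘ = atan2(sin φ₁ + sin φ₂, √((cos φ₁ + Bx)² + By²)) = -9.88273°
λₘ = λ₁ + atan2(By, cos φ₁ + Bx) = -124.48729°

9.883°S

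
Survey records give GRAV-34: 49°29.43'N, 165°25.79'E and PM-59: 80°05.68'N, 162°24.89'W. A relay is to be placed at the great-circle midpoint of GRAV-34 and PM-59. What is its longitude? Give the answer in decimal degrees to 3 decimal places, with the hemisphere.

GRAV-34: φ = +49.49050°, λ = +165.42983°
PM-59: φ = +80.09467°, λ = -162.41483°
Bx = cos φ₂ cos Δλ = 0.145634,  By = cos φ₂ sin Δλ = 0.091552
φₘ = atan2(sin φ₁ + sin φ₂, √((cos φ₁ + Bx)² + By²)) = 65.36314°
λₘ = λ₁ + atan2(By, cos φ₁ + Bx) = 171.99738°

171.997°E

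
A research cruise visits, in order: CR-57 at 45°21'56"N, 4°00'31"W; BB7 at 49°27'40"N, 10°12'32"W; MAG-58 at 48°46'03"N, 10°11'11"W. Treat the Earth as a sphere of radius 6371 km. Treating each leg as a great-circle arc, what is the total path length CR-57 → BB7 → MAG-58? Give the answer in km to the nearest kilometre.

CR-57: φ = +45.36556°, λ = -4.00861°
BB7: φ = +49.46111°, λ = -10.20889°
MAG-58: φ = +48.76750°, λ = -10.18639°
CR-57→BB7: c = 0.102269 rad, d = 651.55 km
BB7→MAG-58: c = 0.012109 rad, d = 77.14 km
Total = 651.55 + 77.14 = 728.70 km

729 km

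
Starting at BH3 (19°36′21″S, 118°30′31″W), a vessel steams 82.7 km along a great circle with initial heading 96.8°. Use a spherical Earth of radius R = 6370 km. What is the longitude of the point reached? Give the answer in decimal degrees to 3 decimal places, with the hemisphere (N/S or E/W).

117.724°W

BH3: φ = -19.60583°, λ = -118.50861°
δ = d/R = 82.7/6370 = 0.012983 rad
φ₂ = arcsin(sin φ₁ cos δ + cos φ₁ sin δ cos θ)
   = arcsin(-0.33555·0.99992 + 0.94202·0.01298·-0.11840) = -19.69221°
λ₂ = λ₁ + atan2(sin θ sin δ cos φ₁, cos δ − sin φ₁ sin φ₂) = -117.72410°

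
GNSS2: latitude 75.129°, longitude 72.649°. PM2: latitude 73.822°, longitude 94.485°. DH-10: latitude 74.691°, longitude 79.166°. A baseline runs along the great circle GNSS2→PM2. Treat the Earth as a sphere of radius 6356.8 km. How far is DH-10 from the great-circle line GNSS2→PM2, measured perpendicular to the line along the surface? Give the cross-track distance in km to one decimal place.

δ₁₃ = central angle GNSS2→DH-10 = 0.030565 rad  (haversine)
θ₁₃ = bearing GNSS2→DH-10 = 101.314°,  θ₁₂ = bearing GNSS2→PM2 = 91.928°
dₓₜ = R·arcsin(sin δ₁₃ · sin(θ₁₃ − θ₁₂)) = 6356.8·arcsin(0.03056·sin(9.386°)) = 31.682 km
|dₓₜ| = 31.682 km

31.7 km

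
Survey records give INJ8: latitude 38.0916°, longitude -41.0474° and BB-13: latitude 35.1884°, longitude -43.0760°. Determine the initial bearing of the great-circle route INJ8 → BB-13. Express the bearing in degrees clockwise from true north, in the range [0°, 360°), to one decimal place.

209.9°

Δλ = -2.0286°
y = sin Δλ · cos φ₂ = -0.028930
x = cos φ₁ sin φ₂ − sin φ₁ cos φ₂ cos Δλ = -0.050333
θ = atan2(y, x) = -150.1110° → 209.8890° (mod 360°)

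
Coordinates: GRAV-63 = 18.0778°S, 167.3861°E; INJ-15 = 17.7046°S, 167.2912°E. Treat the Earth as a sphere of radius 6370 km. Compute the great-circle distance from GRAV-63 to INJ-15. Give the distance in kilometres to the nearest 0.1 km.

Δφ = 0.3732°,  Δλ = -0.0949°
a = sin²(Δφ/2) + cos φ₁ cos φ₂ sin²(Δλ/2) = 0.000011
c = 2·arcsin(√a) = 0.006702 rad = 0.3840°
d = R·c = 6370 × 0.006702 = 42.7 km

42.7 km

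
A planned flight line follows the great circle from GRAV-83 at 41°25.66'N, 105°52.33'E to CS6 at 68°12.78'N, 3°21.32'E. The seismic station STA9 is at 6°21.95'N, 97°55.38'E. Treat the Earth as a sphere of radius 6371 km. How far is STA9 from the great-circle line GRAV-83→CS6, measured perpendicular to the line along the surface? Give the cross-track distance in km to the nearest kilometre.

2422 km

GRAV-83: φ = +41.42767°, λ = +105.87217°
CS6: φ = +68.21300°, λ = +3.35533°
STA9: φ = +6.36583°, λ = +97.92300°
δ₁₃ = central angle GRAV-83→STA9 = 0.624300 rad  (haversine)
θ₁₃ = bearing GRAV-83→STA9 = 193.599°,  θ₁₂ = bearing GRAV-83→CS6 = 334.198°
dₓₜ = R·arcsin(sin δ₁₃ · sin(θ₁₃ − θ₁₂)) = 6371·arcsin(0.58453·sin(-140.599°)) = -2421.734 km
|dₓₜ| = 2421.734 km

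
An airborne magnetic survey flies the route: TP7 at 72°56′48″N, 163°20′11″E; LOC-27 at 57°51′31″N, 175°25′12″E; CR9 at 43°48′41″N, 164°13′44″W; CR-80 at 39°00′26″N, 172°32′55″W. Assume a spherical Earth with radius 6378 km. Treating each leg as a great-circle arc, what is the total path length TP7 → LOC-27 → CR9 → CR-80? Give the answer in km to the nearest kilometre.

4741 km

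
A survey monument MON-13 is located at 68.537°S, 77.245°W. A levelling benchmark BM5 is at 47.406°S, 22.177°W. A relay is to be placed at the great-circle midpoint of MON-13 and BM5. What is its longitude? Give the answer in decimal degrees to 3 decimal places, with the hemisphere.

40.876°W

Bx = cos φ₂ cos Δλ = 0.387538,  By = cos φ₂ sin Δλ = 0.554862
φₘ = atan2(sin φ₁ + sin φ₂, √((cos φ₁ + Bx)² + By²)) = -60.69148°
λₘ = λ₁ + atan2(By, cos φ₁ + Bx) = -40.87560°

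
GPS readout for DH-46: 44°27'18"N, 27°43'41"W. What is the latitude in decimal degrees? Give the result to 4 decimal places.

44° + 27′/60 + 18″/3600 = 44 + 0.45000 + 0.00500 = 44.4550°

44.4550°N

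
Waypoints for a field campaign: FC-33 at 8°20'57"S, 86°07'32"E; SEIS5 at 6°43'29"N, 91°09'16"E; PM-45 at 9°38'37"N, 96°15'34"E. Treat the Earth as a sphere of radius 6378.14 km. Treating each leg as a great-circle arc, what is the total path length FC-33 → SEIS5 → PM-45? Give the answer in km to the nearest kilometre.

FC-33: φ = -8.34917°, λ = +86.12556°
SEIS5: φ = +6.72472°, λ = +91.15444°
PM-45: φ = +9.64361°, λ = +96.25944°
FC-33→SEIS5: c = 0.277261 rad, d = 1768.41 km
SEIS5→PM-45: c = 0.101839 rad, d = 649.54 km
Total = 1768.41 + 649.54 = 2417.95 km

2418 km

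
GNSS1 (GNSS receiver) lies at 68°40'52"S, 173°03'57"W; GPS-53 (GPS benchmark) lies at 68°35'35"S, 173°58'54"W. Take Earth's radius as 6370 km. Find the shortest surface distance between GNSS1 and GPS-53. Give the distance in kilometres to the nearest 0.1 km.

38.4 km

GNSS1: φ = -68.68111°, λ = -173.06583°
GPS-53: φ = -68.59306°, λ = -173.98167°
Δφ = 0.0881°,  Δλ = -0.9158°
a = sin²(Δφ/2) + cos φ₁ cos φ₂ sin²(Δλ/2) = 0.000009
c = 2·arcsin(√a) = 0.006022 rad = 0.3450°
d = R·c = 6370 × 0.006022 = 38.4 km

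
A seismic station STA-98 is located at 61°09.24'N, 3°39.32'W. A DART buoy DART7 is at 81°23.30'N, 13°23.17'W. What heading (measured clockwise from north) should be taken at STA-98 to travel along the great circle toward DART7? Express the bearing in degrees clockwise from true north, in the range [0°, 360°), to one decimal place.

STA-98: φ = +61.15400°, λ = -3.65533°
DART7: φ = +81.38833°, λ = -13.38617°
Δλ = -9.7308°
y = sin Δλ · cos φ₂ = -0.025308
x = cos φ₁ sin φ₂ − sin φ₁ cos φ₂ cos Δλ = 0.347748
θ = atan2(y, x) = -4.1625° → 355.8375° (mod 360°)

355.8°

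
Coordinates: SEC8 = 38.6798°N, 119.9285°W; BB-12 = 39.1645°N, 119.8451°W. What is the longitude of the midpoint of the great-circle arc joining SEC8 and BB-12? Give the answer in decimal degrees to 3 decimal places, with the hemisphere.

Bx = cos φ₂ cos Δλ = 0.775335,  By = cos φ₂ sin Δλ = 0.001129
φₘ = atan2(sin φ₁ + sin φ₂, √((cos φ₁ + Bx)² + By²)) = 38.92216°
λₘ = λ₁ + atan2(By, cos φ₁ + Bx) = -119.88694°

119.887°W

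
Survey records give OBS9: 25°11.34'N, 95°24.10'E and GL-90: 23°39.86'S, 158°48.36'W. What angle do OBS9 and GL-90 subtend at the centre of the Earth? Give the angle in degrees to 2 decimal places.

113.35°

OBS9: φ = +25.18900°, λ = +95.40167°
GL-90: φ = -23.66433°, λ = -158.80600°
Δφ = -48.8533°,  Δλ = 105.7923°
a = sin²(Δφ/2) + cos φ₁ cos φ₂ sin²(Δλ/2) = 0.698196
c = 2·arcsin(√a) = 1.978380 rad = 113.3528°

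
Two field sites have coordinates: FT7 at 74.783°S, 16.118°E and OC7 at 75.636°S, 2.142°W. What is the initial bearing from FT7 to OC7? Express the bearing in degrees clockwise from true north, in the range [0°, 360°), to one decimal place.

Δλ = -18.2600°
y = sin Δλ · cos φ₂ = -0.077731
x = cos φ₁ sin φ₂ − sin φ₁ cos φ₂ cos Δλ = -0.026941
θ = atan2(y, x) = -109.1162° → 250.8838° (mod 360°)

250.9°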